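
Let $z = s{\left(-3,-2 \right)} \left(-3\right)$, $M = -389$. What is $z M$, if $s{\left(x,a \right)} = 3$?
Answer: $3501$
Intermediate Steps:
$z = -9$ ($z = 3 \left(-3\right) = -9$)
$z M = \left(-9\right) \left(-389\right) = 3501$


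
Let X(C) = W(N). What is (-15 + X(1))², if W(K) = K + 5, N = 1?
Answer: 81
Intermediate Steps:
W(K) = 5 + K
X(C) = 6 (X(C) = 5 + 1 = 6)
(-15 + X(1))² = (-15 + 6)² = (-9)² = 81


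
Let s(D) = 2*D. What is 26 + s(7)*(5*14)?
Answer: 1006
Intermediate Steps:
26 + s(7)*(5*14) = 26 + (2*7)*(5*14) = 26 + 14*70 = 26 + 980 = 1006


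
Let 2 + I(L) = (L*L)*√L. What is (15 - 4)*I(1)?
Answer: -11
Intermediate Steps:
I(L) = -2 + L^(5/2) (I(L) = -2 + (L*L)*√L = -2 + L²*√L = -2 + L^(5/2))
(15 - 4)*I(1) = (15 - 4)*(-2 + 1^(5/2)) = 11*(-2 + 1) = 11*(-1) = -11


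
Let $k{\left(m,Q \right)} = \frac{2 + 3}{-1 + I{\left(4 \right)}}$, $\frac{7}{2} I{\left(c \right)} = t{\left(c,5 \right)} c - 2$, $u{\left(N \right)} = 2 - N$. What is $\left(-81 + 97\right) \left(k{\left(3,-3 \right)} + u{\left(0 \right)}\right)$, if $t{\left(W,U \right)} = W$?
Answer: $\frac{176}{3} \approx 58.667$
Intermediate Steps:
$I{\left(c \right)} = - \frac{4}{7} + \frac{2 c^{2}}{7}$ ($I{\left(c \right)} = \frac{2 \left(c c - 2\right)}{7} = \frac{2 \left(c^{2} - 2\right)}{7} = \frac{2 \left(-2 + c^{2}\right)}{7} = - \frac{4}{7} + \frac{2 c^{2}}{7}$)
$k{\left(m,Q \right)} = \frac{5}{3}$ ($k{\left(m,Q \right)} = \frac{2 + 3}{-1 - \left(\frac{4}{7} - \frac{2 \cdot 4^{2}}{7}\right)} = \frac{5}{-1 + \left(- \frac{4}{7} + \frac{2}{7} \cdot 16\right)} = \frac{5}{-1 + \left(- \frac{4}{7} + \frac{32}{7}\right)} = \frac{5}{-1 + 4} = \frac{5}{3}$)
$\left(-81 + 97\right) \left(k{\left(3,-3 \right)} + u{\left(0 \right)}\right) = \left(-81 + 97\right) \left(\frac{5}{3} + \left(2 - 0\right)\right) = 16 \left(\frac{5}{3} + \left(2 + 0\right)\right) = 16 \left(\frac{5}{3} + 2\right) = 16 \cdot \frac{11}{3} = \frac{176}{3}$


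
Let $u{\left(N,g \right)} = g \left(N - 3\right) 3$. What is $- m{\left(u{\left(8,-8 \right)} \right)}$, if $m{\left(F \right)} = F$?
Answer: $120$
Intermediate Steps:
$u{\left(N,g \right)} = 3 g \left(-3 + N\right)$ ($u{\left(N,g \right)} = g \left(-3 + N\right) 3 = 3 g \left(-3 + N\right)$)
$- m{\left(u{\left(8,-8 \right)} \right)} = - 3 \left(-8\right) \left(-3 + 8\right) = - 3 \left(-8\right) 5 = \left(-1\right) \left(-120\right) = 120$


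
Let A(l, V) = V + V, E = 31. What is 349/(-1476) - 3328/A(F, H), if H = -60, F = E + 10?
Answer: 202927/7380 ≈ 27.497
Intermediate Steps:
F = 41 (F = 31 + 10 = 41)
A(l, V) = 2*V
349/(-1476) - 3328/A(F, H) = 349/(-1476) - 3328/(2*(-60)) = 349*(-1/1476) - 3328/(-120) = -349/1476 - 3328*(-1/120) = -349/1476 + 416/15 = 202927/7380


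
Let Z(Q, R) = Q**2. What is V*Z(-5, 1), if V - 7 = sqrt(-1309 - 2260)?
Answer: 175 + 25*I*sqrt(3569) ≈ 175.0 + 1493.5*I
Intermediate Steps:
V = 7 + I*sqrt(3569) (V = 7 + sqrt(-1309 - 2260) = 7 + sqrt(-3569) = 7 + I*sqrt(3569) ≈ 7.0 + 59.741*I)
V*Z(-5, 1) = (7 + I*sqrt(3569))*(-5)**2 = (7 + I*sqrt(3569))*25 = 175 + 25*I*sqrt(3569)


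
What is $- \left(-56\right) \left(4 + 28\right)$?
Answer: $1792$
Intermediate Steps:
$- \left(-56\right) \left(4 + 28\right) = - \left(-56\right) 32 = \left(-1\right) \left(-1792\right) = 1792$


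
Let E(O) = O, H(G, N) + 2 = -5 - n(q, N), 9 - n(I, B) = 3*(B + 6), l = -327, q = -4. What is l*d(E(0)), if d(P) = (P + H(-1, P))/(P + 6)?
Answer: -109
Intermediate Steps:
n(I, B) = -9 - 3*B (n(I, B) = 9 - 3*(B + 6) = 9 - 3*(6 + B) = 9 - (18 + 3*B) = 9 + (-18 - 3*B) = -9 - 3*B)
H(G, N) = 2 + 3*N (H(G, N) = -2 + (-5 - (-9 - 3*N)) = -2 + (-5 + (9 + 3*N)) = -2 + (4 + 3*N) = 2 + 3*N)
d(P) = (2 + 4*P)/(6 + P) (d(P) = (P + (2 + 3*P))/(P + 6) = (2 + 4*P)/(6 + P))
l*d(E(0)) = -654*(1 + 2*0)/(6 + 0) = -654*(1 + 0)/6 = -654/6 = -327*⅓ = -109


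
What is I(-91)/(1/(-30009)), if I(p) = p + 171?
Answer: -2400720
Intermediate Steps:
I(p) = 171 + p
I(-91)/(1/(-30009)) = (171 - 91)/(1/(-30009)) = 80/(-1/30009) = 80*(-30009) = -2400720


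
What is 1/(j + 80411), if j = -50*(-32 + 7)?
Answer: 1/81661 ≈ 1.2246e-5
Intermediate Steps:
j = 1250 (j = -50*(-25) = 1250)
1/(j + 80411) = 1/(1250 + 80411) = 1/81661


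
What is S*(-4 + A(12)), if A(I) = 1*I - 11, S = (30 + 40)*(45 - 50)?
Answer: 1050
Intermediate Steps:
S = -350 (S = 70*(-5) = -350)
A(I) = -11 + I (A(I) = I - 11 = -11 + I)
S*(-4 + A(12)) = -350*(-4 + (-11 + 12)) = -350*(-4 + 1) = -350*(-3) = 1050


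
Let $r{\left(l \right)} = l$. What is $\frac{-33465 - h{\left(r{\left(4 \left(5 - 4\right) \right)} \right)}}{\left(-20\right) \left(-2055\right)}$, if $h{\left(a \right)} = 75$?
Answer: $- \frac{559}{685} \approx -0.81606$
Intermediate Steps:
$\frac{-33465 - h{\left(r{\left(4 \left(5 - 4\right) \right)} \right)}}{\left(-20\right) \left(-2055\right)} = \frac{-33465 - 75}{\left(-20\right) \left(-2055\right)} = \frac{-33465 - 75}{41100} = \left(-33540\right) \frac{1}{41100} = - \frac{559}{685}$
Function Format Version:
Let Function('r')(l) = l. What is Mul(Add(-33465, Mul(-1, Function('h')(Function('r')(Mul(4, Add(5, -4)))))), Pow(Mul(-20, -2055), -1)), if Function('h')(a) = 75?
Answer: Rational(-559, 685) ≈ -0.81606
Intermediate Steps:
Mul(Add(-33465, Mul(-1, Function('h')(Function('r')(Mul(4, Add(5, -4)))))), Pow(Mul(-20, -2055), -1)) = Mul(Add(-33465, Mul(-1, 75)), Pow(Mul(-20, -2055), -1)) = Mul(Add(-33465, -75), Pow(41100, -1)) = Mul(-33540, Rational(1, 41100)) = Rational(-559, 685)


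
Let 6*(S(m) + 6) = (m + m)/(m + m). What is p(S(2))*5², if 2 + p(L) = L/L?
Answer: -25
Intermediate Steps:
S(m) = -35/6 (S(m) = -6 + ((m + m)/(m + m))/6 = -6 + ((2*m)/((2*m)))/6 = -6 + ((2*m)*(1/(2*m)))/6 = -6 + (⅙)*1 = -6 + ⅙ = -35/6)
p(L) = -1 (p(L) = -2 + L/L = -2 + 1 = -1)
p(S(2))*5² = -1*5² = -1*25 = -25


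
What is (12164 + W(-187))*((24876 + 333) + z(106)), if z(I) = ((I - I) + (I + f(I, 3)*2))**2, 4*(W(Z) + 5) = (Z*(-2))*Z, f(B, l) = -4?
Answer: -370793263/2 ≈ -1.8540e+8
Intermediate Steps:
W(Z) = -5 - Z**2/2 (W(Z) = -5 + ((Z*(-2))*Z)/4 = -5 + ((-2*Z)*Z)/4 = -5 + (-2*Z**2)/4 = -5 - Z**2/2)
z(I) = (-8 + I)**2 (z(I) = ((I - I) + (I - 4*2))**2 = (0 + (I - 8))**2 = (0 + (-8 + I))**2 = (-8 + I)**2)
(12164 + W(-187))*((24876 + 333) + z(106)) = (12164 + (-5 - 1/2*(-187)**2))*((24876 + 333) + (-8 + 106)**2) = (12164 + (-5 - 1/2*34969))*(25209 + 98**2) = (12164 + (-5 - 34969/2))*(25209 + 9604) = (12164 - 34979/2)*34813 = -10651/2*34813 = -370793263/2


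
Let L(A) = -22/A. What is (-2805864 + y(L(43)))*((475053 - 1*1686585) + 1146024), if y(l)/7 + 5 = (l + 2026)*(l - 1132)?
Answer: 2284782410422956/1849 ≈ 1.2357e+12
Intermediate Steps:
y(l) = -35 + 7*(-1132 + l)*(2026 + l) (y(l) = -35 + 7*((l + 2026)*(l - 1132)) = -35 + 7*((2026 + l)*(-1132 + l)) = -35 + 7*((-1132 + l)*(2026 + l)) = -35 + 7*(-1132 + l)*(2026 + l))
(-2805864 + y(L(43)))*((475053 - 1*1686585) + 1146024) = (-2805864 + (-16054059 + 7*(-22/43)**2 + 6258*(-22/43)))*((475053 - 1*1686585) + 1146024) = (-2805864 + (-16054059 + 7*(-22*1/43)**2 + 6258*(-22*1/43)))*((475053 - 1686585) + 1146024) = (-2805864 + (-16054059 + 7*(-22/43)**2 + 6258*(-22/43)))*(-1211532 + 1146024) = (-2805864 + (-16054059 + 7*(484/1849) - 137676/43))*(-65508) = (-2805864 + (-16054059 + 3388/1849 - 137676/43))*(-65508) = (-2805864 - 29689871771/1849)*(-65508) = -34877914307/1849*(-65508) = 2284782410422956/1849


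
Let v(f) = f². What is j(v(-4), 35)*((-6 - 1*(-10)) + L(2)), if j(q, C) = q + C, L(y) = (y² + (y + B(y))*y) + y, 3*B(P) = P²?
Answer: 850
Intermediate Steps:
B(P) = P²/3
L(y) = y + y² + y*(y + y²/3) (L(y) = (y² + (y + y²/3)*y) + y = (y² + y*(y + y²/3)) + y = y + y² + y*(y + y²/3))
j(q, C) = C + q
j(v(-4), 35)*((-6 - 1*(-10)) + L(2)) = (35 + (-4)²)*((-6 - 1*(-10)) + (⅓)*2*(3 + 2² + 6*2)) = (35 + 16)*((-6 + 10) + (⅓)*2*(3 + 4 + 12)) = 51*(4 + (⅓)*2*19) = 51*(4 + 38/3) = 51*(50/3) = 850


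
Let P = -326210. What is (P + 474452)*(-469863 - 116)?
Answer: -69670626918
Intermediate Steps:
(P + 474452)*(-469863 - 116) = (-326210 + 474452)*(-469863 - 116) = 148242*(-469979) = -69670626918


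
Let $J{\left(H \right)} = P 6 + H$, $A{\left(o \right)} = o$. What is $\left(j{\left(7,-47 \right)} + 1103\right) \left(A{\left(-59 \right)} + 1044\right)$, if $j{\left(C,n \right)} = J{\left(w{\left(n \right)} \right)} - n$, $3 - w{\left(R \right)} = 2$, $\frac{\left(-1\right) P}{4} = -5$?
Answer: $1251935$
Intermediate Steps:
$P = 20$ ($P = \left(-4\right) \left(-5\right) = 20$)
$w{\left(R \right)} = 1$ ($w{\left(R \right)} = 3 - 2 = 1$)
$J{\left(H \right)} = 120 + H$ ($J{\left(H \right)} = 20 \cdot 6 + H = 120 + H$)
$j{\left(C,n \right)} = 121 - n$ ($j{\left(C,n \right)} = \left(120 + 1\right) - n = 121 - n$)
$\left(j{\left(7,-47 \right)} + 1103\right) \left(A{\left(-59 \right)} + 1044\right) = \left(\left(121 - -47\right) + 1103\right) \left(-59 + 1044\right) = \left(\left(121 + 47\right) + 1103\right) 985 = \left(168 + 1103\right) 985 = 1271 \cdot 985 = 1251935$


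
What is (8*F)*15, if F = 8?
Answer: 960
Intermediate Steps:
(8*F)*15 = (8*8)*15 = 64*15 = 960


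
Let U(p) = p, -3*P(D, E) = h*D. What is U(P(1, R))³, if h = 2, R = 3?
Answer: -8/27 ≈ -0.29630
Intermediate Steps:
P(D, E) = -2*D/3
U(P(1, R))³ = (-⅔*1)³ = (-⅔)³ = -8/27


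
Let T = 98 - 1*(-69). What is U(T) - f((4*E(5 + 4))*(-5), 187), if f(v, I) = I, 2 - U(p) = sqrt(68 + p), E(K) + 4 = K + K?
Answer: -185 - sqrt(235) ≈ -200.33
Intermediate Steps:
E(K) = -4 + 2*K (E(K) = -4 + (K + K) = -4 + 2*K)
T = 167 (T = 98 + 69 = 167)
U(p) = 2 - sqrt(68 + p)
U(T) - f((4*E(5 + 4))*(-5), 187) = (2 - sqrt(68 + 167)) - 1*187 = (2 - sqrt(235)) - 187 = -185 - sqrt(235)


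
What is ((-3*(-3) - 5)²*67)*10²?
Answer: 107200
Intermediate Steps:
((-3*(-3) - 5)²*67)*10² = ((9 - 5)²*67)*100 = (4²*67)*100 = (16*67)*100 = 1072*100 = 107200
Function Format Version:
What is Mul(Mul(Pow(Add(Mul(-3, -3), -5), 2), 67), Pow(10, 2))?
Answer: 107200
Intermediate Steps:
Mul(Mul(Pow(Add(Mul(-3, -3), -5), 2), 67), Pow(10, 2)) = Mul(Mul(Pow(Add(9, -5), 2), 67), 100) = Mul(Mul(Pow(4, 2), 67), 100) = Mul(Mul(16, 67), 100) = Mul(1072, 100) = 107200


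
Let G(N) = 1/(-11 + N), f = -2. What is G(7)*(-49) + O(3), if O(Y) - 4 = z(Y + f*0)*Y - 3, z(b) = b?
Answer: 89/4 ≈ 22.250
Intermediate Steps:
O(Y) = 1 + Y² (O(Y) = 4 + ((Y - 2*0)*Y - 3) = 4 + ((Y + 0)*Y - 3) = 4 + (Y*Y - 3) = 4 + (Y² - 3) = 4 + (-3 + Y²) = 1 + Y²)
G(7)*(-49) + O(3) = -49/(-11 + 7) + (1 + 3²) = -49/(-4) + (1 + 9) = -¼*(-49) + 10 = 49/4 + 10 = 89/4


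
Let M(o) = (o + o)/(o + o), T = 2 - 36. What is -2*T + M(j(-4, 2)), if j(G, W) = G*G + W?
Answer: 69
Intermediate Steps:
T = -34
j(G, W) = W + G² (j(G, W) = G² + W = W + G²)
M(o) = 1 (M(o) = (2*o)/((2*o)) = (2*o)*(1/(2*o)) = 1)
-2*T + M(j(-4, 2)) = -2*(-34) + 1 = 68 + 1 = 69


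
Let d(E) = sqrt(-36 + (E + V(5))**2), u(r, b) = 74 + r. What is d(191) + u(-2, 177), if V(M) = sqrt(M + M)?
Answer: 72 + sqrt(36455 + 382*sqrt(10)) ≈ 266.07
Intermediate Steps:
V(M) = sqrt(2)*sqrt(M) (V(M) = sqrt(2*M) = sqrt(2)*sqrt(M))
d(E) = sqrt(-36 + (E + sqrt(10))**2) (d(E) = sqrt(-36 + (E + sqrt(2)*sqrt(5))**2) = sqrt(-36 + (E + sqrt(10))**2))
d(191) + u(-2, 177) = sqrt(-36 + (191 + sqrt(10))**2) + (74 - 2) = sqrt(-36 + (191 + sqrt(10))**2) + 72 = 72 + sqrt(-36 + (191 + sqrt(10))**2)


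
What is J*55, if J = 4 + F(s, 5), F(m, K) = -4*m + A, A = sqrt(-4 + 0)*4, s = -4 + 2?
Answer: 660 + 440*I ≈ 660.0 + 440.0*I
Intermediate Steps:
s = -2
A = 8*I (A = sqrt(-4)*4 = (2*I)*4 = 8*I ≈ 8.0*I)
F(m, K) = -4*m + 8*I
J = 12 + 8*I (J = 4 + (-4*(-2) + 8*I) = 4 + (8 + 8*I) = 12 + 8*I ≈ 12.0 + 8.0*I)
J*55 = (12 + 8*I)*55 = 660 + 440*I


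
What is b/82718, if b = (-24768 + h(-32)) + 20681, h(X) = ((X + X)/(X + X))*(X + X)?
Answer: -4151/82718 ≈ -0.050183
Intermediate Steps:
h(X) = 2*X (h(X) = ((2*X)/((2*X)))*(2*X) = ((2*X)*(1/(2*X)))*(2*X) = 1*(2*X) = 2*X)
b = -4151 (b = (-24768 + 2*(-32)) + 20681 = (-24768 - 64) + 20681 = -24832 + 20681 = -4151)
b/82718 = -4151/82718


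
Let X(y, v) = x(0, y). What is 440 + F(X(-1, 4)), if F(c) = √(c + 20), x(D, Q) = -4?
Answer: 444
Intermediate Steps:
X(y, v) = -4
F(c) = √(20 + c)
440 + F(X(-1, 4)) = 440 + √(20 - 4) = 440 + √16 = 440 + 4 = 444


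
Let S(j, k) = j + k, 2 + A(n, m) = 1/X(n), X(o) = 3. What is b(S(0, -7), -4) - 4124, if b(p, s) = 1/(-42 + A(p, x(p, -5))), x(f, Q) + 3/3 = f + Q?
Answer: -540247/131 ≈ -4124.0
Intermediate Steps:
x(f, Q) = -1 + Q + f (x(f, Q) = -1 + (f + Q) = -1 + (Q + f) = -1 + Q + f)
A(n, m) = -5/3 (A(n, m) = -2 + 1/3 = -2 + ⅓ = -5/3)
b(p, s) = -3/131 (b(p, s) = 1/(-42 - 5/3) = 1/(-131/3) = -3/131)
b(S(0, -7), -4) - 4124 = -3/131 - 4124 = -540247/131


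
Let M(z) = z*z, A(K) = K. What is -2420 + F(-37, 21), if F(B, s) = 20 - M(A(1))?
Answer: -2401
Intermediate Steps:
M(z) = z²
F(B, s) = 19 (F(B, s) = 20 - 1*1² = 20 - 1*1 = 20 - 1 = 19)
-2420 + F(-37, 21) = -2420 + 19 = -2401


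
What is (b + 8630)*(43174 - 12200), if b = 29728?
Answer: 1188100692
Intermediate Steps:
(b + 8630)*(43174 - 12200) = (29728 + 8630)*(43174 - 12200) = 38358*30974 = 1188100692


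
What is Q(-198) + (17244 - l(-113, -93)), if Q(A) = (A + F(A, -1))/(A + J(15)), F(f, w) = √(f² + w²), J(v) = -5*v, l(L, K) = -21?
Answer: 1571181/91 - √39205/273 ≈ 17265.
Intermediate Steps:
Q(A) = (A + √(1 + A²))/(-75 + A) (Q(A) = (A + √(A² + (-1)²))/(A - 5*15) = (A + √(A² + 1))/(A - 75) = (A + √(1 + A²))/(-75 + A))
Q(-198) + (17244 - l(-113, -93)) = (-198 + √(1 + (-198)²))/(-75 - 198) + (17244 - 1*(-21)) = (-198 + √(1 + 39204))/(-273) + (17244 + 21) = -(-198 + √39205)/273 + 17265 = (66/91 - √39205/273) + 17265 = 1571181/91 - √39205/273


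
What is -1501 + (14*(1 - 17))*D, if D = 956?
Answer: -215645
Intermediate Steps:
-1501 + (14*(1 - 17))*D = -1501 + (14*(1 - 17))*956 = -1501 + (14*(-16))*956 = -1501 - 224*956 = -1501 - 214144 = -215645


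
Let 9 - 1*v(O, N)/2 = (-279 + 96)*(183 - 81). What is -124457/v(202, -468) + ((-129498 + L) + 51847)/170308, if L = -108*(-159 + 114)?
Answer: -11957383303/3180501900 ≈ -3.7596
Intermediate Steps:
L = 4860 (L = -108*(-45) = 4860)
v(O, N) = 37350 (v(O, N) = 18 - 2*(-279 + 96)*(183 - 81) = 18 - (-366)*102 = 18 - 2*(-18666) = 18 + 37332 = 37350)
-124457/v(202, -468) + ((-129498 + L) + 51847)/170308 = -124457/37350 + ((-129498 + 4860) + 51847)/170308 = -124457*1/37350 + (-124638 + 51847)*(1/170308) = -124457/37350 - 72791*1/170308 = -124457/37350 - 72791/170308 = -11957383303/3180501900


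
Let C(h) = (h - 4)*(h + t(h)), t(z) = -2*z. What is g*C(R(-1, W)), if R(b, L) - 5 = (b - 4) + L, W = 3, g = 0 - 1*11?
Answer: -33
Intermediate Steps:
g = -11 (g = 0 - 11 = -11)
R(b, L) = 1 + L + b (R(b, L) = 5 + ((b - 4) + L) = 5 + ((-4 + b) + L) = 5 + (-4 + L + b) = 1 + L + b)
C(h) = -h*(-4 + h) (C(h) = (h - 4)*(h - 2*h) = (-4 + h)*(-h) = -h*(-4 + h))
g*C(R(-1, W)) = -11*(1 + 3 - 1)*(4 - (1 + 3 - 1)) = -33*(4 - 1*3) = -33*(4 - 3) = -33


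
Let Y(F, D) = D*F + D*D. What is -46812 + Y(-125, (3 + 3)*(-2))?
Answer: -45168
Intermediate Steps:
Y(F, D) = D**2 + D*F (Y(F, D) = D*F + D**2 = D**2 + D*F)
-46812 + Y(-125, (3 + 3)*(-2)) = -46812 + ((3 + 3)*(-2))*((3 + 3)*(-2) - 125) = -46812 + (6*(-2))*(6*(-2) - 125) = -46812 - 12*(-12 - 125) = -46812 - 12*(-137) = -46812 + 1644 = -45168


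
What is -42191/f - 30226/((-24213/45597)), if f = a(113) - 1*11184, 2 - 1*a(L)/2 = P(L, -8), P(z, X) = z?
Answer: 748616236715/13151118 ≈ 56924.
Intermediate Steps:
a(L) = 4 - 2*L
f = -11406 (f = (4 - 2*113) - 1*11184 = (4 - 226) - 11184 = -222 - 11184 = -11406)
-42191/f - 30226/((-24213/45597)) = -42191/(-11406) - 30226/((-24213/45597)) = -42191*(-1/11406) - 30226/((-24213*1/45597)) = 42191/11406 - 30226/(-8071/15199) = 42191/11406 - 30226*(-15199/8071) = 42191/11406 + 65629282/1153 = 748616236715/13151118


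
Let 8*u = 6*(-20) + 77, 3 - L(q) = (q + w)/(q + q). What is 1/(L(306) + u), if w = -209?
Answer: -1224/3101 ≈ -0.39471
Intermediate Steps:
L(q) = 3 - (-209 + q)/(2*q) (L(q) = 3 - (q - 209)/(q + q) = 3 - (-209 + q)/(2*q))
u = -43/8 (u = (6*(-20) + 77)/8 = (-120 + 77)/8 = (⅛)*(-43) = -43/8 ≈ -5.3750)
1/(L(306) + u) = 1/((½)*(209 + 5*306)/306 - 43/8) = 1/((½)*(1/306)*(209 + 1530) - 43/8) = 1/((½)*(1/306)*1739 - 43/8) = 1/(1739/612 - 43/8) = 1/(-3101/1224) = -1224/3101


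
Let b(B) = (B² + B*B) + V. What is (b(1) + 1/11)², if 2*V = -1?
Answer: 1225/484 ≈ 2.5310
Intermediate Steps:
V = -½ (V = (½)*(-1) = -½ ≈ -0.50000)
b(B) = -½ + 2*B² (b(B) = (B² + B*B) - ½ = (B² + B²) - ½ = 2*B² - ½ = -½ + 2*B²)
(b(1) + 1/11)² = ((-½ + 2*1²) + 1/11)² = ((-½ + 2*1) + 1/11)² = ((-½ + 2) + 1/11)² = (3/2 + 1/11)² = (35/22)² = 1225/484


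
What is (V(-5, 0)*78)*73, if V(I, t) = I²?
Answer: 142350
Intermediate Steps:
(V(-5, 0)*78)*73 = ((-5)²*78)*73 = (25*78)*73 = 1950*73 = 142350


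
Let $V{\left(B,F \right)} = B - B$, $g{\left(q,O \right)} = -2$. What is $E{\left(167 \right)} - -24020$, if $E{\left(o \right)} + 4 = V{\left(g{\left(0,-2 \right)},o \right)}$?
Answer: $24016$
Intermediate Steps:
$V{\left(B,F \right)} = 0$
$E{\left(o \right)} = -4$ ($E{\left(o \right)} = -4 + 0 = -4$)
$E{\left(167 \right)} - -24020 = -4 - -24020 = -4 + 24020 = 24016$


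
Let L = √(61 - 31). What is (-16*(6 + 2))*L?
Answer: -128*√30 ≈ -701.08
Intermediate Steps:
L = √30 ≈ 5.4772
(-16*(6 + 2))*L = (-16*(6 + 2))*√30 = (-16*8)*√30 = -128*√30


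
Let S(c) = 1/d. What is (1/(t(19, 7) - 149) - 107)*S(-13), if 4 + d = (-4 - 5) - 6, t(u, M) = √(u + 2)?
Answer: 2373409/421420 + √21/421420 ≈ 5.6319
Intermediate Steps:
t(u, M) = √(2 + u)
d = -19 (d = -4 + ((-4 - 5) - 6) = -4 + (-9 - 6) = -4 - 15 = -19)
S(c) = -1/19 (S(c) = 1/(-19) = -1/19)
(1/(t(19, 7) - 149) - 107)*S(-13) = (1/(√(2 + 19) - 149) - 107)*(-1/19) = (1/(√21 - 149) - 107)*(-1/19) = (1/(-149 + √21) - 107)*(-1/19) = (-107 + 1/(-149 + √21))*(-1/19) = 107/19 - 1/(19*(-149 + √21))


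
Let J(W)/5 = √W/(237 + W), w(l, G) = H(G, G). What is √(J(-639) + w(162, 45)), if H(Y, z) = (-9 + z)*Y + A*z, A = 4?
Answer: √(32320800 - 670*I*√71)/134 ≈ 42.426 - 0.0037053*I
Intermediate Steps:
H(Y, z) = 4*z + Y*(-9 + z) (H(Y, z) = (-9 + z)*Y + 4*z = Y*(-9 + z) + 4*z = 4*z + Y*(-9 + z))
w(l, G) = G² - 5*G (w(l, G) = -9*G + 4*G + G*G = -9*G + 4*G + G² = G² - 5*G)
J(W) = 5*√W/(237 + W) (J(W) = 5*(√W/(237 + W)) = 5*√W/(237 + W))
√(J(-639) + w(162, 45)) = √(5*√(-639)/(237 - 639) + 45*(-5 + 45)) = √(5*(3*I*√71)/(-402) + 45*40) = √(5*(3*I*√71)*(-1/402) + 1800) = √(-5*I*√71/134 + 1800) = √(1800 - 5*I*√71/134)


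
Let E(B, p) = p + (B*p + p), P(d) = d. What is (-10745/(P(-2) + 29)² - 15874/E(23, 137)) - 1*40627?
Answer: -101486883046/2496825 ≈ -40646.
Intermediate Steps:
E(B, p) = 2*p + B*p (E(B, p) = p + (p + B*p) = 2*p + B*p)
(-10745/(P(-2) + 29)² - 15874/E(23, 137)) - 1*40627 = (-10745/(-2 + 29)² - 15874*1/(137*(2 + 23))) - 1*40627 = (-10745/(27²) - 15874/(137*25)) - 40627 = (-10745/729 - 15874/3425) - 40627 = -48373771/2496825 - 40627 = -101486883046/2496825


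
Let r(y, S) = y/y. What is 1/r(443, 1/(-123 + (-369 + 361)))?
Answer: 1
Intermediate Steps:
r(y, S) = 1
1/r(443, 1/(-123 + (-369 + 361))) = 1/1 = 1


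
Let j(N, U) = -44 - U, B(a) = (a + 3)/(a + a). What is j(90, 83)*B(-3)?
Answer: 0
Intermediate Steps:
B(a) = (3 + a)/(2*a) (B(a) = (3 + a)/((2*a)) = (3 + a)*(1/(2*a)) = (3 + a)/(2*a))
j(90, 83)*B(-3) = (-44 - 1*83)*((½)*(3 - 3)/(-3)) = (-44 - 83)*((½)*(-⅓)*0) = -127*0 = 0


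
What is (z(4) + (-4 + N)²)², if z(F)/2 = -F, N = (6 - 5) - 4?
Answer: 1681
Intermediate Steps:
N = -3 (N = 1 - 4 = -3)
z(F) = -2*F (z(F) = 2*(-F) = -2*F)
(z(4) + (-4 + N)²)² = (-2*4 + (-4 - 3)²)² = (-8 + (-7)²)² = (-8 + 49)² = 41² = 1681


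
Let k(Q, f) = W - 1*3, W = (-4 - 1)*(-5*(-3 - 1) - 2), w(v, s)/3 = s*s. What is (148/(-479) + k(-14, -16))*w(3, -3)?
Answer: -1206765/479 ≈ -2519.3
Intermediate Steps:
w(v, s) = 3*s² (w(v, s) = 3*(s*s) = 3*s²)
W = -90 (W = -5*(-5*(-4) - 2) = -5*(20 - 2) = -5*18 = -90)
k(Q, f) = -93 (k(Q, f) = -90 - 1*3 = -90 - 3 = -93)
(148/(-479) + k(-14, -16))*w(3, -3) = (148/(-479) - 93)*(3*(-3)²) = (148*(-1/479) - 93)*(3*9) = (-148/479 - 93)*27 = -44695/479*27 = -1206765/479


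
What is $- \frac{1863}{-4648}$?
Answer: $\frac{1863}{4648} \approx 0.40082$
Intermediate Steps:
$- \frac{1863}{-4648} = \left(-1863\right) \left(- \frac{1}{4648}\right) = \frac{1863}{4648}$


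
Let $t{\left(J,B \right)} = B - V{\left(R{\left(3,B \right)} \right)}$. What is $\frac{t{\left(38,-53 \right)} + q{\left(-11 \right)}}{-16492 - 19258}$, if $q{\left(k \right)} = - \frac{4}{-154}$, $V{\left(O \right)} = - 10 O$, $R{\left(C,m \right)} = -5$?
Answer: $\frac{7929}{2752750} \approx 0.0028804$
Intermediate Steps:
$q{\left(k \right)} = \frac{2}{77}$ ($q{\left(k \right)} = \left(-4\right) \left(- \frac{1}{154}\right) = \frac{2}{77}$)
$t{\left(J,B \right)} = -50 + B$ ($t{\left(J,B \right)} = B - \left(-10\right) \left(-5\right) = B - 50 = -50 + B$)
$\frac{t{\left(38,-53 \right)} + q{\left(-11 \right)}}{-16492 - 19258} = \frac{\left(-50 - 53\right) + \frac{2}{77}}{-16492 - 19258} = \frac{-103 + \frac{2}{77}}{-35750} = \left(- \frac{7929}{77}\right) \left(- \frac{1}{35750}\right) = \frac{7929}{2752750}$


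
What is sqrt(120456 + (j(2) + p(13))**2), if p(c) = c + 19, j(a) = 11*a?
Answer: 6*sqrt(3427) ≈ 351.24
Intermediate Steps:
p(c) = 19 + c
sqrt(120456 + (j(2) + p(13))**2) = sqrt(120456 + (11*2 + (19 + 13))**2) = sqrt(120456 + (22 + 32)**2) = sqrt(120456 + 54**2) = sqrt(120456 + 2916) = sqrt(123372) = 6*sqrt(3427)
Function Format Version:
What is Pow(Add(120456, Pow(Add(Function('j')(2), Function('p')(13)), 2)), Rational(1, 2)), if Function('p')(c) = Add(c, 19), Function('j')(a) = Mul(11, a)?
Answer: Mul(6, Pow(3427, Rational(1, 2))) ≈ 351.24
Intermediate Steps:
Function('p')(c) = Add(19, c)
Pow(Add(120456, Pow(Add(Function('j')(2), Function('p')(13)), 2)), Rational(1, 2)) = Pow(Add(120456, Pow(Add(Mul(11, 2), Add(19, 13)), 2)), Rational(1, 2)) = Pow(Add(120456, Pow(Add(22, 32), 2)), Rational(1, 2)) = Pow(Add(120456, Pow(54, 2)), Rational(1, 2)) = Pow(Add(120456, 2916), Rational(1, 2)) = Pow(123372, Rational(1, 2)) = Mul(6, Pow(3427, Rational(1, 2)))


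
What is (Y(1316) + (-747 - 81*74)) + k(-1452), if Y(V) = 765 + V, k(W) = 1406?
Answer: -3254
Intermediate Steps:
(Y(1316) + (-747 - 81*74)) + k(-1452) = ((765 + 1316) + (-747 - 81*74)) + 1406 = (2081 + (-747 - 5994)) + 1406 = (2081 - 6741) + 1406 = -4660 + 1406 = -3254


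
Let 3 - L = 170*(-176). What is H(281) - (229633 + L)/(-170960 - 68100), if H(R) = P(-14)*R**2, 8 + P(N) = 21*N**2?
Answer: 19386079974709/59765 ≈ 3.2437e+8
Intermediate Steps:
P(N) = -8 + 21*N**2
H(R) = 4108*R**2 (H(R) = (-8 + 21*(-14)**2)*R**2 = (-8 + 21*196)*R**2 = (-8 + 4116)*R**2 = 4108*R**2)
L = 29923 (L = 3 - 170*(-176) = 3 - 1*(-29920) = 3 + 29920 = 29923)
H(281) - (229633 + L)/(-170960 - 68100) = 4108*281**2 - (229633 + 29923)/(-170960 - 68100) = 4108*78961 - 259556/(-239060) = 324371788 - 259556*(-1)/239060 = 324371788 - 1*(-64889/59765) = 324371788 + 64889/59765 = 19386079974709/59765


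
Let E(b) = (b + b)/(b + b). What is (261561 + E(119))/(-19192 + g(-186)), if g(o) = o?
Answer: -130781/9689 ≈ -13.498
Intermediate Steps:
E(b) = 1 (E(b) = (2*b)/((2*b)) = (2*b)*(1/(2*b)) = 1)
(261561 + E(119))/(-19192 + g(-186)) = (261561 + 1)/(-19192 - 186) = 261562/(-19378) = 261562*(-1/19378) = -130781/9689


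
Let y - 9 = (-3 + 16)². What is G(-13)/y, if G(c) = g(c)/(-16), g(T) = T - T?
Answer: 0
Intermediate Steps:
g(T) = 0
y = 178 (y = 9 + (-3 + 16)² = 9 + 13² = 9 + 169 = 178)
G(c) = 0 (G(c) = 0/(-16) = 0*(-1/16) = 0)
G(-13)/y = 0/178 = 0*(1/178) = 0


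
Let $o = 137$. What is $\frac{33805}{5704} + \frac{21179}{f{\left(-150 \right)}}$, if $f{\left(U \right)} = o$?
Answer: $\frac{125436301}{781448} \approx 160.52$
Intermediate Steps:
$f{\left(U \right)} = 137$
$\frac{33805}{5704} + \frac{21179}{f{\left(-150 \right)}} = \frac{33805}{5704} + \frac{21179}{137} = \frac{125436301}{781448}$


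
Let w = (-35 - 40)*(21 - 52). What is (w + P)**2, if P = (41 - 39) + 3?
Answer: 5428900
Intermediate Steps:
P = 5 (P = 2 + 3 = 5)
w = 2325 (w = -75*(-31) = 2325)
(w + P)**2 = (2325 + 5)**2 = 2330**2 = 5428900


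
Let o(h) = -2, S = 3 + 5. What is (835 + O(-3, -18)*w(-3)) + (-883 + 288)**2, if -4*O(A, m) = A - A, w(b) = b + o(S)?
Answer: 354860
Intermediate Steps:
S = 8
w(b) = -2 + b (w(b) = b - 2 = -2 + b)
O(A, m) = 0 (O(A, m) = -(A - A)/4 = -1/4*0 = 0)
(835 + O(-3, -18)*w(-3)) + (-883 + 288)**2 = (835 + 0*(-2 - 3)) + (-883 + 288)**2 = (835 + 0*(-5)) + (-595)**2 = (835 + 0) + 354025 = 835 + 354025 = 354860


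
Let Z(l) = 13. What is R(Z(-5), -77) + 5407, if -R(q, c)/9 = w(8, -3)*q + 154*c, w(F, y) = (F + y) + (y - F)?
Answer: 112831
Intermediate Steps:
w(F, y) = 2*y
R(q, c) = -1386*c + 54*q (R(q, c) = -9*((2*(-3))*q + 154*c) = -9*(-6*q + 154*c) = -1386*c + 54*q)
R(Z(-5), -77) + 5407 = (-1386*(-77) + 54*13) + 5407 = (106722 + 702) + 5407 = 107424 + 5407 = 112831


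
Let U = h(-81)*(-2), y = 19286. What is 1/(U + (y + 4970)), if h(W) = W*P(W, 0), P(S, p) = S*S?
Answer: 1/1087138 ≈ 9.1985e-7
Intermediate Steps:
P(S, p) = S²
h(W) = W³ (h(W) = W*W² = W³)
U = 1062882 (U = (-81)³*(-2) = -531441*(-2) = 1062882)
1/(U + (y + 4970)) = 1/(1062882 + (19286 + 4970)) = 1/(1062882 + 24256) = 1/1087138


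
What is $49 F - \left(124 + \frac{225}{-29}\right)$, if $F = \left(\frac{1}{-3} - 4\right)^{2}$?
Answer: $\frac{209810}{261} \approx 803.87$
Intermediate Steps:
$F = \frac{169}{9}$ ($F = \left(- \frac{1}{3} - 4\right)^{2} = \left(- \frac{13}{3}\right)^{2} = \frac{169}{9} \approx 18.778$)
$49 F - \left(124 + \frac{225}{-29}\right) = 49 \cdot \frac{169}{9} - \left(124 + \frac{225}{-29}\right) = \frac{8281}{9} - \frac{3371}{29} = \frac{209810}{261}$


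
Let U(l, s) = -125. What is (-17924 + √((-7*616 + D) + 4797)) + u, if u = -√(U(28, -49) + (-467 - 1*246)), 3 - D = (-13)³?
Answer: -17924 + √2685 - I*√838 ≈ -17872.0 - 28.948*I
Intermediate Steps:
D = 2200 (D = 3 - 1*(-13)³ = 3 - 1*(-2197) = 3 + 2197 = 2200)
u = -I*√838 (u = -√(-125 + (-467 - 1*246)) = -√(-125 + (-467 - 246)) = -√(-125 - 713) = -√(-838) = -I*√838 ≈ -28.948*I)
(-17924 + √((-7*616 + D) + 4797)) + u = (-17924 + √((-7*616 + 2200) + 4797)) - I*√838 = (-17924 + √((-4312 + 2200) + 4797)) - I*√838 = (-17924 + √(-2112 + 4797)) - I*√838 = (-17924 + √2685) - I*√838 = -17924 + √2685 - I*√838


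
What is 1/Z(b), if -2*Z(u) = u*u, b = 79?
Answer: -2/6241 ≈ -0.00032046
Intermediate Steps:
Z(u) = -u²/2 (Z(u) = -u*u/2 = -u²/2)
1/Z(b) = 1/(-½*79²) = 1/(-½*6241) = 1/(-6241/2) = -2/6241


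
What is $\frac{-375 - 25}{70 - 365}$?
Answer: $\frac{80}{59} \approx 1.3559$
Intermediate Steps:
$\frac{-375 - 25}{70 - 365} = - \frac{400}{-295} = \left(-400\right) \left(- \frac{1}{295}\right) = \frac{80}{59}$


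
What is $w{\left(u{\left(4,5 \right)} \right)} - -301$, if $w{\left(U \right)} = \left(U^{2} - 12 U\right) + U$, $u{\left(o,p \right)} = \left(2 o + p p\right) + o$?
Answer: $1263$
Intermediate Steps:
$u{\left(o,p \right)} = p^{2} + 3 o$ ($u{\left(o,p \right)} = \left(2 o + p^{2}\right) + o = \left(p^{2} + 2 o\right) + o = p^{2} + 3 o$)
$w{\left(U \right)} = U^{2} - 11 U$
$w{\left(u{\left(4,5 \right)} \right)} - -301 = \left(5^{2} + 3 \cdot 4\right) \left(-11 + \left(5^{2} + 3 \cdot 4\right)\right) - -301 = \left(25 + 12\right) \left(-11 + \left(25 + 12\right)\right) + 301 = 37 \left(-11 + 37\right) + 301 = 37 \cdot 26 + 301 = 962 + 301 = 1263$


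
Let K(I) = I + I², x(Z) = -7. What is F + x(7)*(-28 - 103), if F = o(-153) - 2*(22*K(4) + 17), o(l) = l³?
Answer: -3581574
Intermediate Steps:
F = -3582491 (F = (-153)³ - 2*(22*(4*(1 + 4)) + 17) = -3581577 - 2*(22*(4*5) + 17) = -3581577 - 2*(22*20 + 17) = -3581577 - 2*(440 + 17) = -3581577 - 2*457 = -3581577 - 1*914 = -3581577 - 914 = -3582491)
F + x(7)*(-28 - 103) = -3582491 - 7*(-28 - 103) = -3582491 - 7*(-131) = -3582491 + 917 = -3581574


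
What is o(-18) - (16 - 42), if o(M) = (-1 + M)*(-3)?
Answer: 83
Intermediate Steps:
o(M) = 3 - 3*M
o(-18) - (16 - 42) = (3 - 3*(-18)) - (16 - 42) = (3 + 54) - 1*(-26) = 57 + 26 = 83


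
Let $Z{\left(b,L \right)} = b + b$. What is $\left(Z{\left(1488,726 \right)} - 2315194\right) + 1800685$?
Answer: $-511533$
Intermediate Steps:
$Z{\left(b,L \right)} = 2 b$
$\left(Z{\left(1488,726 \right)} - 2315194\right) + 1800685 = \left(2 \cdot 1488 - 2315194\right) + 1800685 = \left(2976 - 2315194\right) + 1800685 = -2312218 + 1800685 = -511533$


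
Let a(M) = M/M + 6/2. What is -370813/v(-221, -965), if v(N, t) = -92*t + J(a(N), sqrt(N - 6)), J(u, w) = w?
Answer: -32920778140/7881888627 + 370813*I*sqrt(227)/7881888627 ≈ -4.1768 + 0.00070882*I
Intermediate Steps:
a(M) = 4 (a(M) = 1 + 6*(1/2) = 1 + 3 = 4)
v(N, t) = sqrt(-6 + N) - 92*t (v(N, t) = -92*t + sqrt(N - 6) = -92*t + sqrt(-6 + N) = sqrt(-6 + N) - 92*t)
-370813/v(-221, -965) = -370813/(sqrt(-6 - 221) - 92*(-965)) = -370813/(sqrt(-227) + 88780) = -370813/(I*sqrt(227) + 88780) = -370813/(88780 + I*sqrt(227))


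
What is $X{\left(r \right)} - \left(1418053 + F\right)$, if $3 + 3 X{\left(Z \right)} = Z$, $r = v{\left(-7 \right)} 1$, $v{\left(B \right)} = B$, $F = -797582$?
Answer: $- \frac{1861423}{3} \approx -6.2047 \cdot 10^{5}$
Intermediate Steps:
$r = -7$ ($r = \left(-7\right) 1 = -7$)
$X{\left(Z \right)} = -1 + \frac{Z}{3}$
$X{\left(r \right)} - \left(1418053 + F\right) = \left(-1 + \frac{1}{3} \left(-7\right)\right) - 620471 = \left(-1 - \frac{7}{3}\right) + \left(-1418053 + 797582\right) = - \frac{10}{3} - 620471 = - \frac{1861423}{3}$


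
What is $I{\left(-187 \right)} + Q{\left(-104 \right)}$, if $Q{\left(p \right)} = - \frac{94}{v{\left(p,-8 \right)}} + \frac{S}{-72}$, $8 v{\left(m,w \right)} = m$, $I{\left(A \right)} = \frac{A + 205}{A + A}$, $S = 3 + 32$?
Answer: $\frac{1172107}{175032} \approx 6.6965$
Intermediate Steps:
$S = 35$
$I{\left(A \right)} = \frac{205 + A}{2 A}$
$v{\left(m,w \right)} = \frac{m}{8}$
$Q{\left(p \right)} = - \frac{35}{72} - \frac{752}{p}$ ($Q{\left(p \right)} = - \frac{94}{\frac{1}{8} p} + \frac{35}{-72} = - 94 \frac{8}{p} + 35 \left(- \frac{1}{72}\right) = - \frac{752}{p} - \frac{35}{72} = - \frac{35}{72} - \frac{752}{p}$)
$I{\left(-187 \right)} + Q{\left(-104 \right)} = \frac{205 - 187}{2 \left(-187\right)} - \left(\frac{35}{72} + \frac{752}{-104}\right) = \frac{1}{2} \left(- \frac{1}{187}\right) 18 - - \frac{6313}{936} = - \frac{9}{187} + \left(- \frac{35}{72} + \frac{94}{13}\right) = - \frac{9}{187} + \frac{6313}{936} = \frac{1172107}{175032}$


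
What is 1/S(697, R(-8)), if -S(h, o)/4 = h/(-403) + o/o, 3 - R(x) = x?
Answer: 403/1176 ≈ 0.34269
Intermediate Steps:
R(x) = 3 - x
S(h, o) = -4 + 4*h/403 (S(h, o) = -4*(h/(-403) + o/o) = -4*(h*(-1/403) + 1) = -4*(-h/403 + 1) = -4*(1 - h/403) = -4 + 4*h/403)
1/S(697, R(-8)) = 1/(-4 + (4/403)*697) = 1/(-4 + 2788/403) = 1/(1176/403) = 403/1176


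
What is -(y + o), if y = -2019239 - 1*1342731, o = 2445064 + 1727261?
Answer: -810355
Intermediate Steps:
o = 4172325
y = -3361970 (y = -2019239 - 1342731 = -3361970)
-(y + o) = -(-3361970 + 4172325) = -1*810355 = -810355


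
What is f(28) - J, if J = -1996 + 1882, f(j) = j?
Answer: 142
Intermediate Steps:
J = -114
f(28) - J = 28 - 1*(-114) = 28 + 114 = 142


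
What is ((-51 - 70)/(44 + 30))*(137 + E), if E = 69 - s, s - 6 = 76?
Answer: -7502/37 ≈ -202.76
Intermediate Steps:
s = 82 (s = 6 + 76 = 82)
E = -13 (E = 69 - 1*82 = 69 - 82 = -13)
((-51 - 70)/(44 + 30))*(137 + E) = ((-51 - 70)/(44 + 30))*(137 - 13) = -121/74*124 = -7502/37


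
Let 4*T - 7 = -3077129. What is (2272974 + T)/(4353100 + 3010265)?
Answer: 3007387/14726730 ≈ 0.20421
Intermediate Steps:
T = -1538561/2 (T = 7/4 + (1/4)*(-3077129) = 7/4 - 3077129/4 = -1538561/2 ≈ -7.6928e+5)
(2272974 + T)/(4353100 + 3010265) = (2272974 - 1538561/2)/(4353100 + 3010265) = (3007387/2)/7363365 = (3007387/2)*(1/7363365) = 3007387/14726730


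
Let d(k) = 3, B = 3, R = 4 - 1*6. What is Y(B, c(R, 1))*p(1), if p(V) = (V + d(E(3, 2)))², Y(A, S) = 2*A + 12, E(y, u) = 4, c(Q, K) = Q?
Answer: 288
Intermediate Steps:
R = -2 (R = 4 - 6 = -2)
Y(A, S) = 12 + 2*A
p(V) = (3 + V)² (p(V) = (V + 3)² = (3 + V)²)
Y(B, c(R, 1))*p(1) = (12 + 2*3)*(3 + 1)² = (12 + 6)*4² = 18*16 = 288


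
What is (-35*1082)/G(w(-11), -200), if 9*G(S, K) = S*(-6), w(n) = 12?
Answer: 18935/4 ≈ 4733.8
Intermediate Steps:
G(S, K) = -2*S/3 (G(S, K) = (S*(-6))/9 = (-6*S)/9 = -2*S/3)
(-35*1082)/G(w(-11), -200) = (-35*1082)/((-⅔*12)) = -37870/(-8) = -37870*(-⅛) = 18935/4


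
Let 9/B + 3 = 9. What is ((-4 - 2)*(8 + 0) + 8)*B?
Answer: -60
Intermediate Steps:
B = 3/2 (B = 9/(-3 + 9) = 9/6 = 9*(⅙) = 3/2 ≈ 1.5000)
((-4 - 2)*(8 + 0) + 8)*B = ((-4 - 2)*(8 + 0) + 8)*(3/2) = (-6*8 + 8)*(3/2) = (-48 + 8)*(3/2) = -40*3/2 = -60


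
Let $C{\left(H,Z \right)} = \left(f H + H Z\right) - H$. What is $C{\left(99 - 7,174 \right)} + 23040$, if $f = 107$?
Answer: $48800$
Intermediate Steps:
$C{\left(H,Z \right)} = 106 H + H Z$ ($C{\left(H,Z \right)} = \left(107 H + H Z\right) - H = 106 H + H Z$)
$C{\left(99 - 7,174 \right)} + 23040 = \left(99 - 7\right) \left(106 + 174\right) + 23040 = \left(99 - 7\right) 280 + 23040 = 92 \cdot 280 + 23040 = 25760 + 23040 = 48800$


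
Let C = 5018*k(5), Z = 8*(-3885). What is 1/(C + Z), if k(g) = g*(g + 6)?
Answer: 1/244910 ≈ 4.0831e-6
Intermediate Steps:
k(g) = g*(6 + g)
Z = -31080
C = 275990 (C = 5018*(5*(6 + 5)) = 5018*(5*11) = 5018*55 = 275990)
1/(C + Z) = 1/(275990 - 31080) = 1/244910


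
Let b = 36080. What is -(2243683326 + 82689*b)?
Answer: -5227102446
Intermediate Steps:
-(2243683326 + 82689*b) = -82689/(1/(27134 + 36080)) = -82689/(1/63214) = -82689/1/63214 = -82689*63214 = -5227102446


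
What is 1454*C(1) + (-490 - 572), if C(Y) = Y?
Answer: 392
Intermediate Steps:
1454*C(1) + (-490 - 572) = 1454*1 + (-490 - 572) = 1454 - 1062 = 392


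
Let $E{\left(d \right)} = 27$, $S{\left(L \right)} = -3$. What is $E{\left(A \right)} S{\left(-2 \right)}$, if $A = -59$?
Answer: $-81$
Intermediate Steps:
$E{\left(A \right)} S{\left(-2 \right)} = 27 \left(-3\right) = -81$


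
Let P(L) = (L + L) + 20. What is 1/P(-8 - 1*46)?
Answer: -1/88 ≈ -0.011364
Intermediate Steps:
P(L) = 20 + 2*L (P(L) = 2*L + 20 = 20 + 2*L)
1/P(-8 - 1*46) = 1/(20 + 2*(-8 - 1*46)) = 1/(20 + 2*(-8 - 46)) = 1/(20 + 2*(-54)) = 1/(20 - 108) = 1/(-88) = -1/88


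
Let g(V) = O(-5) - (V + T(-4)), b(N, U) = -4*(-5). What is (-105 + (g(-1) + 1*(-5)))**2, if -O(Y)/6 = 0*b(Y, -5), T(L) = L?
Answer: 11025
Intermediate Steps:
b(N, U) = 20
O(Y) = 0 (O(Y) = -0*20 = -6*0 = 0)
g(V) = 4 - V (g(V) = 0 - (V - 4) = 0 - (-4 + V) = 0 + (4 - V) = 4 - V)
(-105 + (g(-1) + 1*(-5)))**2 = (-105 + ((4 - 1*(-1)) + 1*(-5)))**2 = (-105 + ((4 + 1) - 5))**2 = (-105 + (5 - 5))**2 = (-105 + 0)**2 = (-105)**2 = 11025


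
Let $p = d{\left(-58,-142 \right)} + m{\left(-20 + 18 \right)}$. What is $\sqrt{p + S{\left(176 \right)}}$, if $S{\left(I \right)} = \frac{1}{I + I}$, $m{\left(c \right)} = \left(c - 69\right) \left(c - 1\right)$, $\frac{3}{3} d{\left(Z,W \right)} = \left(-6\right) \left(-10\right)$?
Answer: $\frac{\sqrt{2114134}}{88} \approx 16.523$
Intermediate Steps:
$d{\left(Z,W \right)} = 60$ ($d{\left(Z,W \right)} = \left(-6\right) \left(-10\right) = 60$)
$m{\left(c \right)} = \left(-1 + c\right) \left(-69 + c\right)$ ($m{\left(c \right)} = \left(-69 + c\right) \left(-1 + c\right) = \left(-1 + c\right) \left(-69 + c\right)$)
$p = 273$ ($p = 60 + \left(69 + \left(-20 + 18\right)^{2} - 70 \left(-20 + 18\right)\right) = 60 + \left(69 + \left(-2\right)^{2} - -140\right) = 60 + \left(69 + 4 + 140\right) = 60 + 213 = 273$)
$S{\left(I \right)} = \frac{1}{2 I}$
$\sqrt{p + S{\left(176 \right)}} = \sqrt{273 + \frac{1}{2 \cdot 176}} = \sqrt{273 + \frac{1}{2} \cdot \frac{1}{176}} = \sqrt{273 + \frac{1}{352}} = \sqrt{\frac{96097}{352}} = \frac{\sqrt{2114134}}{88}$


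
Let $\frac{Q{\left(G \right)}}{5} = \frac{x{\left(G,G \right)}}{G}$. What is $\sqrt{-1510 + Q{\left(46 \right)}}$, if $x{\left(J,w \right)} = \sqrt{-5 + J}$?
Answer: $\frac{\sqrt{-3195160 + 230 \sqrt{41}}}{46} \approx 38.85 i$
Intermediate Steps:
$Q{\left(G \right)} = \frac{5 \sqrt{-5 + G}}{G}$ ($Q{\left(G \right)} = 5 \frac{\sqrt{-5 + G}}{G} = \frac{5 \sqrt{-5 + G}}{G}$)
$\sqrt{-1510 + Q{\left(46 \right)}} = \sqrt{-1510 + \frac{5 \sqrt{-5 + 46}}{46}} = \sqrt{-1510 + 5 \cdot \frac{1}{46} \sqrt{41}} = \sqrt{-1510 + \frac{5 \sqrt{41}}{46}}$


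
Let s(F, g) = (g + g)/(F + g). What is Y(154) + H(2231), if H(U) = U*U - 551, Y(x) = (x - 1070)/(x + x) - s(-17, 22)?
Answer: 1916067317/385 ≈ 4.9768e+6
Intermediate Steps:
s(F, g) = 2*g/(F + g) (s(F, g) = (2*g)/(F + g) = 2*g/(F + g))
Y(x) = -44/5 + (-1070 + x)/(2*x) (Y(x) = (x - 1070)/(x + x) - 2*22/(-17 + 22) = (-1070 + x)/((2*x)) - 2*22/5 = (-1070 + x)*(1/(2*x)) - 2*22/5 = (-1070 + x)/(2*x) - 1*44/5 = (-1070 + x)/(2*x) - 44/5 = -44/5 + (-1070 + x)/(2*x))
H(U) = -551 + U**2 (H(U) = U**2 - 551 = -551 + U**2)
Y(154) + H(2231) = (-83/10 - 535/154) + (-551 + 2231**2) = (-83/10 - 535*1/154) + (-551 + 4977361) = (-83/10 - 535/154) + 4976810 = -4533/385 + 4976810 = 1916067317/385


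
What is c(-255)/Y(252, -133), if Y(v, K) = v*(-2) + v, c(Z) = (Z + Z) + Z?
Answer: 85/28 ≈ 3.0357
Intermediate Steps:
c(Z) = 3*Z (c(Z) = 2*Z + Z = 3*Z)
Y(v, K) = -v (Y(v, K) = -2*v + v = -v)
c(-255)/Y(252, -133) = (3*(-255))/((-1*252)) = -765/(-252) = -765*(-1/252) = 85/28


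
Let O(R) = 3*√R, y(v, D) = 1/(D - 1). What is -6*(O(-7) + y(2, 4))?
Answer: -2 - 18*I*√7 ≈ -2.0 - 47.624*I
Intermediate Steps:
y(v, D) = 1/(-1 + D)
-6*(O(-7) + y(2, 4)) = -6*(3*√(-7) + 1/(-1 + 4)) = -6*(3*(I*√7) + 1/3) = -6*(3*I*√7 + ⅓) = -6*(⅓ + 3*I*√7) = -2 - 18*I*√7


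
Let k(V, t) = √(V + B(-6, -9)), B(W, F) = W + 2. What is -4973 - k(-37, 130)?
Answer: -4973 - I*√41 ≈ -4973.0 - 6.4031*I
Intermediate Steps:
B(W, F) = 2 + W
k(V, t) = √(-4 + V) (k(V, t) = √(V + (2 - 6)) = √(V - 4) = √(-4 + V))
-4973 - k(-37, 130) = -4973 - √(-4 - 37) = -4973 - √(-41) = -4973 - I*√41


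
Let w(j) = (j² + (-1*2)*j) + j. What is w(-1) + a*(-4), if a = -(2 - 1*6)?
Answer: -14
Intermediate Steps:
w(j) = j² - j (w(j) = (j² - 2*j) + j = j² - j)
a = 4 (a = -(2 - 6) = -1*(-4) = 4)
w(-1) + a*(-4) = -(-1 - 1) + 4*(-4) = -1*(-2) - 16 = 2 - 16 = -14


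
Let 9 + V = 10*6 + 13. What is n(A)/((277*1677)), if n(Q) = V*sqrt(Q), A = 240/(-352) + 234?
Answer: 32*sqrt(112926)/5109819 ≈ 0.0021045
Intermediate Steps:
A = 5133/22 (A = 240*(-1/352) + 234 = -15/22 + 234 = 5133/22 ≈ 233.32)
V = 64 (V = -9 + (10*6 + 13) = -9 + (60 + 13) = -9 + 73 = 64)
n(Q) = 64*sqrt(Q)
n(A)/((277*1677)) = (64*sqrt(5133/22))/((277*1677)) = (64*(sqrt(112926)/22))/464529 = (32*sqrt(112926)/11)*(1/464529) = 32*sqrt(112926)/5109819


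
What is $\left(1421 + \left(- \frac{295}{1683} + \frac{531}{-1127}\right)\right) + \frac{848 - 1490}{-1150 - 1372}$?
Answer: $\frac{3397796853664}{2391790401} \approx 1420.6$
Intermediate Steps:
$\left(1421 + \left(- \frac{295}{1683} + \frac{531}{-1127}\right)\right) + \frac{848 - 1490}{-1150 - 1372} = \left(1421 + \left(\left(-295\right) \frac{1}{1683} + 531 \left(- \frac{1}{1127}\right)\right)\right) - \frac{642}{-2522} = \left(1421 - \frac{1226138}{1896741}\right) - - \frac{321}{1261} = \left(1421 - \frac{1226138}{1896741}\right) + \frac{321}{1261} = \frac{2694042823}{1896741} + \frac{321}{1261} = \frac{3397796853664}{2391790401}$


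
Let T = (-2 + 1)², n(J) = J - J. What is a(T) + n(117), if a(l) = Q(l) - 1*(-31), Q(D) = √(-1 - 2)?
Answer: 31 + I*√3 ≈ 31.0 + 1.732*I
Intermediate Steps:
Q(D) = I*√3 (Q(D) = √(-3) = I*√3)
n(J) = 0
T = 1 (T = (-1)² = 1)
a(l) = 31 + I*√3 (a(l) = I*√3 - 1*(-31) = I*√3 + 31 = 31 + I*√3)
a(T) + n(117) = (31 + I*√3) + 0 = 31 + I*√3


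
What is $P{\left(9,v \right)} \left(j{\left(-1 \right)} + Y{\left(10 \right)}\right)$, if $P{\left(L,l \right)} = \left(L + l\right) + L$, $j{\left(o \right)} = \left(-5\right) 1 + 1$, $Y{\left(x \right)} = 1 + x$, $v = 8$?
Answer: $182$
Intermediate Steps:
$j{\left(o \right)} = -4$ ($j{\left(o \right)} = -5 + 1 = -4$)
$P{\left(L,l \right)} = l + 2 L$
$P{\left(9,v \right)} \left(j{\left(-1 \right)} + Y{\left(10 \right)}\right) = \left(8 + 2 \cdot 9\right) \left(-4 + \left(1 + 10\right)\right) = \left(8 + 18\right) \left(-4 + 11\right) = 26 \cdot 7 = 182$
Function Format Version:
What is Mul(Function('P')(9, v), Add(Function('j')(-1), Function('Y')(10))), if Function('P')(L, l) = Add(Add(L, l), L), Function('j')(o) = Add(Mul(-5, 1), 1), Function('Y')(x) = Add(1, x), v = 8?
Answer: 182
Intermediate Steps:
Function('j')(o) = -4 (Function('j')(o) = Add(-5, 1) = -4)
Function('P')(L, l) = Add(l, Mul(2, L))
Mul(Function('P')(9, v), Add(Function('j')(-1), Function('Y')(10))) = Mul(Add(8, Mul(2, 9)), Add(-4, Add(1, 10))) = Mul(Add(8, 18), Add(-4, 11)) = Mul(26, 7) = 182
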